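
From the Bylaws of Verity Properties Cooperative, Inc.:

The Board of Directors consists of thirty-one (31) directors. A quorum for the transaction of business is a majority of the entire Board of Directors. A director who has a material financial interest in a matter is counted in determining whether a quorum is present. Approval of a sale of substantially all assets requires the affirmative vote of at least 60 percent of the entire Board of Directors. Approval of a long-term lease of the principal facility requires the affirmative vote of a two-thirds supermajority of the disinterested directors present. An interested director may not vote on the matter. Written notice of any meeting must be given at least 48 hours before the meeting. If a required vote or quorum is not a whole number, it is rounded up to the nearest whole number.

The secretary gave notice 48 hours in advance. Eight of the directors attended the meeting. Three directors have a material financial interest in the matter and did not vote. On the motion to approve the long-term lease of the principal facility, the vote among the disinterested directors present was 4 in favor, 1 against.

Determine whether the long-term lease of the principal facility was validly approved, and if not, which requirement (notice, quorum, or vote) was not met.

Notice: 48 hours given; 48 required (48 ≥ 48). Satisfied.
Quorum: 8 present (interested directors count toward quorum); quorum is 16. Not satisfied.
Vote: the long-term lease of the principal facility requires two-thirds of the disinterested directors present (8 − 3 = 5). 2/3 of 5 = 3.33, rounded up to 4, so 4 affirmative votes are needed; 4 voted in favor. Satisfied. (Moot — without a quorum no business can be validly transacted.)

Invalid — quorum requirement not satisfied.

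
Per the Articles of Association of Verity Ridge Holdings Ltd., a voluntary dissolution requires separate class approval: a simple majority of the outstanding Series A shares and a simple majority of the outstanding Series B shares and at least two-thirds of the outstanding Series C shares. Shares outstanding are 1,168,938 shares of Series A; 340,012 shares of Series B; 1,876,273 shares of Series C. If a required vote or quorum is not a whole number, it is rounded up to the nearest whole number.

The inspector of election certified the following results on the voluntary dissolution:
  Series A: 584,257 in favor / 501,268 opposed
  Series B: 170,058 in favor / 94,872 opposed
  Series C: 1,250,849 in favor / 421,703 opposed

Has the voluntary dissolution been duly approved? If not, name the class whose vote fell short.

Not approved — the Series A shares did not give the required vote.

Series A: a majority of 1168938 is 584470; 584,470 required, 584,257 in favor — not approved.
Series B: a majority of 340012 is 170007; 170,007 required, 170,058 in favor — approved.
Series C: 2/3 of 1876273 = 1250848.67, rounded up to 1250849; 1,250,849 required, 1,250,849 in favor — approved.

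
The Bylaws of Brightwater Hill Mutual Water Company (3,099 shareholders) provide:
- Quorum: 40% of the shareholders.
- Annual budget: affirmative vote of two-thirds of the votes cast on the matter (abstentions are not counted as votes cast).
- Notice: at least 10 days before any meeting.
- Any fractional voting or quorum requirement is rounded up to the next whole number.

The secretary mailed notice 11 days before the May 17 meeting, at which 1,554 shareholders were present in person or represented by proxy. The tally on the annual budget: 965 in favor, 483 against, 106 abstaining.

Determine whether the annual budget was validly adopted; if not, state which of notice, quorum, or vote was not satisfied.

Invalid — vote requirement not satisfied.

Notice: 11 days given; 10 required. Satisfied.
Quorum: 40% of 3,099 = 1,239.60, rounded up to 1,240; 1,554 present. Satisfied.
Vote: requires two-thirds of the votes cast (1,554 − 106 abstaining = 1,448); 2/3 of 1448 = 965.33, rounded up to 966, so 966 needed; 965 in favor. Not satisfied.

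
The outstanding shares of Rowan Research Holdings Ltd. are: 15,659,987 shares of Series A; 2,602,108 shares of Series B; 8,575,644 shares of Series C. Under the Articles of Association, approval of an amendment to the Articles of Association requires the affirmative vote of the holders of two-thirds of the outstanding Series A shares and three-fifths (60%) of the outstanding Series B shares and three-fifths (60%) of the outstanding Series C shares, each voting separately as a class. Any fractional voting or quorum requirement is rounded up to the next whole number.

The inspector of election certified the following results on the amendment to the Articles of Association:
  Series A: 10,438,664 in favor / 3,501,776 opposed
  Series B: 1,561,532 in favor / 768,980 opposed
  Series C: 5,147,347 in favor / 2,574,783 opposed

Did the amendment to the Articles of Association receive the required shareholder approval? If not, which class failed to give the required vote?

Series A: 2/3 of 15659987 = 10439991.33, rounded up to 10439992; 10,439,992 required, 10,438,664 in favor — not approved.
Series B: 3/5 of 2602108 = 1561264.80, rounded up to 1561265; 1,561,265 required, 1,561,532 in favor — approved.
Series C: 3/5 of 8575644 = 5145386.40, rounded up to 5145387; 5,145,387 required, 5,147,347 in favor — approved.

Not approved — the Series A shares did not give the required vote.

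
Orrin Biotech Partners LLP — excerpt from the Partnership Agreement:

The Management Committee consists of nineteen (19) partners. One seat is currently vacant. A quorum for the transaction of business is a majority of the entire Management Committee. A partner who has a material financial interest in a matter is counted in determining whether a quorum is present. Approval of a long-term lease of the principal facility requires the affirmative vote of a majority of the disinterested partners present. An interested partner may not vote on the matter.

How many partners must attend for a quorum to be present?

A majority of 19 is 10.

10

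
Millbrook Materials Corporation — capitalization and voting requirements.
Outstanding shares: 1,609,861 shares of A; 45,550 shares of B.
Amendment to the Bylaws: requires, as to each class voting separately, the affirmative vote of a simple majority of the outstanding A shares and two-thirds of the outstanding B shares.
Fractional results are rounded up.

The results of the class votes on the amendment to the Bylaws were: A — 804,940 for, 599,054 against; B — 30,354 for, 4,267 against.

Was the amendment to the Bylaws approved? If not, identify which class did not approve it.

Not approved — the B shares did not give the required vote.

A: a majority of 1609861 is 804931; 804,931 required, 804,940 in favor — approved.
B: 2/3 of 45550 = 30366.67, rounded up to 30367; 30,367 required, 30,354 in favor — not approved.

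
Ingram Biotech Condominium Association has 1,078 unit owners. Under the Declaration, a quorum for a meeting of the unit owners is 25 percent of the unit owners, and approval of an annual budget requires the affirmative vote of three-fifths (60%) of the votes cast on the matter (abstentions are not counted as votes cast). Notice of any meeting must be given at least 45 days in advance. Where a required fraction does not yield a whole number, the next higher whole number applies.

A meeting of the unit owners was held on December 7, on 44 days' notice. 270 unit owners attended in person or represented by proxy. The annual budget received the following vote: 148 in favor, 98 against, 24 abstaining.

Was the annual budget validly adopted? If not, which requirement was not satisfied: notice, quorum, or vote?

Invalid — notice requirement not satisfied.

Notice: 44 days given; 45 required. Not satisfied.
Quorum: 25% of 1,078 = 269.50, rounded up to 270; 270 present. Satisfied.
Vote: requires three-fifths of the votes cast (270 − 24 abstaining = 246); 3/5 of 246 = 147.60, rounded up to 148, so 148 needed; 148 in favor. Satisfied.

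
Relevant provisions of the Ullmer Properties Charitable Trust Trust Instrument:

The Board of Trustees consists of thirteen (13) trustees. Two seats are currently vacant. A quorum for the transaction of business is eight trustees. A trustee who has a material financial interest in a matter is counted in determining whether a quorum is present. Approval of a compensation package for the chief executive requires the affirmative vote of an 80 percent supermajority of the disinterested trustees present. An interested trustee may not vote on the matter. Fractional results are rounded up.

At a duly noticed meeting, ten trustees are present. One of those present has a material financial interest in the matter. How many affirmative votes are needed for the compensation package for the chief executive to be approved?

8

The compensation package for the chief executive requires four-fifths of the disinterested trustees present (10 − 1 = 9).
4/5 of 9 = 7.20, rounded up to 8.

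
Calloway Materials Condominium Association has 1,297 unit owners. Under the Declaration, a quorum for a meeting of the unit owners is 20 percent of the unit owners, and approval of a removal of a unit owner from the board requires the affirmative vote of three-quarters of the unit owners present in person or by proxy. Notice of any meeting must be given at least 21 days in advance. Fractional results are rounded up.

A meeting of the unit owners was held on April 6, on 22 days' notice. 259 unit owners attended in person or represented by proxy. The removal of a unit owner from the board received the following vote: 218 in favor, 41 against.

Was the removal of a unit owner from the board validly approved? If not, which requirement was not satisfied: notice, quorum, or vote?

Notice: 22 days given; 21 required. Satisfied.
Quorum: 20% of 1,297 = 259.40, rounded up to 260; 259 present. Not satisfied.
Vote: requires three-fourths of those present (259); 3/4 of 259 = 194.25, rounded up to 195, so 195 needed; 218 in favor. Satisfied.

Invalid — quorum requirement not satisfied.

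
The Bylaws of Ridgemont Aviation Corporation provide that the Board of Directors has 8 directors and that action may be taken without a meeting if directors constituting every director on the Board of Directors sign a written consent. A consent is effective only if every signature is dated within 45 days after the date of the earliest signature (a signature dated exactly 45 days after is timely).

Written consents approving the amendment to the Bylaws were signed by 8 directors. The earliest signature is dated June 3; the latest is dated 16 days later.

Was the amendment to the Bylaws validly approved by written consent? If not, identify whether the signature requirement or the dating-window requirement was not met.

Effective — both the signature and dating-window requirements are satisfied.

Signatures required: the unanimous vote of 8 — unanimous means all 8, so 8 needed; 8 signed. Sufficient.
Dating window: the latest signature is 16 days after the earliest; the limit is 45 days. Within the window.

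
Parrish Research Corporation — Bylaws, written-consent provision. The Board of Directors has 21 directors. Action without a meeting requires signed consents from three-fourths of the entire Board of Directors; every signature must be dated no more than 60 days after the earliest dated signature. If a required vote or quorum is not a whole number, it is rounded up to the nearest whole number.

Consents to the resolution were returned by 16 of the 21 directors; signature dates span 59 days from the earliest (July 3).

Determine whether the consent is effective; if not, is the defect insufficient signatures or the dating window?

Signatures required: three-fourths of 21 — 3/4 of 21 = 15.75, rounded up to 16, so 16 needed; 16 signed. Sufficient.
Dating window: the latest signature is 59 days after the earliest; the limit is 60 days. Within the window.

Effective — both the signature and dating-window requirements are satisfied.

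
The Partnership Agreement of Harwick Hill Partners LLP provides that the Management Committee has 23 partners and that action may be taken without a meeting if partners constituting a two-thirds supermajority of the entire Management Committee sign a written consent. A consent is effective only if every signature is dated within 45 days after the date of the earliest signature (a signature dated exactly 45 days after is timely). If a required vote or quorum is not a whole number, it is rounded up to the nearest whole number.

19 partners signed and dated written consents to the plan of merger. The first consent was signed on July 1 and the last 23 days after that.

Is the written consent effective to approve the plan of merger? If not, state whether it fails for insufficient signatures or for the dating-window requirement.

Signatures required: a two-thirds supermajority of 23 — 2/3 of 23 = 15.33, rounded up to 16, so 16 needed; 19 signed. Sufficient.
Dating window: the latest signature is 23 days after the earliest; the limit is 45 days. Within the window.

Effective — both the signature and dating-window requirements are satisfied.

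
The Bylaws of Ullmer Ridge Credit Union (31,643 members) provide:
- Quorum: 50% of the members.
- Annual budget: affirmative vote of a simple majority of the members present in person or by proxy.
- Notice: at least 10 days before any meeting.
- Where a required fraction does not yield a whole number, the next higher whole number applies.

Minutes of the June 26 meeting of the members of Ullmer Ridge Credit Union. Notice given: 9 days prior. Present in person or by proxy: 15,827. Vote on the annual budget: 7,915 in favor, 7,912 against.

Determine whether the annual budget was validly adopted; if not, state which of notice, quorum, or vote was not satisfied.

Notice: 9 days given; 10 required. Not satisfied.
Quorum: 50% of 31,643 = 15,821.50, rounded up to 15,822; 15,827 present. Satisfied.
Vote: requires a majority of those present (15,827); a majority of 15827 is 7914, so 7,914 needed; 7,915 in favor. Satisfied.

Invalid — notice requirement not satisfied.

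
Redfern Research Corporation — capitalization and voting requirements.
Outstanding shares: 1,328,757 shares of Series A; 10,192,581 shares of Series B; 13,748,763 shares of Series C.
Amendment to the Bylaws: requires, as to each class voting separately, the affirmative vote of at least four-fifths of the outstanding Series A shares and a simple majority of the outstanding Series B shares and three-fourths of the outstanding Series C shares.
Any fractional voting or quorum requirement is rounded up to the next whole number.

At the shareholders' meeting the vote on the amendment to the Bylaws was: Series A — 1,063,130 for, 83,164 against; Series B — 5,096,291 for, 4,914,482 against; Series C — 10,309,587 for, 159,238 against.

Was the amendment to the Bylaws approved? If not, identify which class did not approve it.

Not approved — the Series C shares did not give the required vote.

Series A: 4/5 of 1328757 = 1063005.60, rounded up to 1063006; 1,063,006 required, 1,063,130 in favor — approved.
Series B: a majority of 10192581 is 5096291; 5,096,291 required, 5,096,291 in favor — approved.
Series C: 3/4 of 13748763 = 10311572.25, rounded up to 10311573; 10,311,573 required, 10,309,587 in favor — not approved.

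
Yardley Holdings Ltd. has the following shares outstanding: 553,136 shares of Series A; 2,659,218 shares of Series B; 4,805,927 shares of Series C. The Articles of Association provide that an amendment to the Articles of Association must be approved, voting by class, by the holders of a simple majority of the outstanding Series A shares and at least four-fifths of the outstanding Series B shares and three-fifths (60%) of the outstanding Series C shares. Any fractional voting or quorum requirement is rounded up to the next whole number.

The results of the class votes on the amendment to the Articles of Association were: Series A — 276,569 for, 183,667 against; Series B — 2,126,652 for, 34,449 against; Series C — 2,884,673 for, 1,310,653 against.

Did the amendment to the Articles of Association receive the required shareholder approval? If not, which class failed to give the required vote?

Series A: a majority of 553136 is 276569; 276,569 required, 276,569 in favor — approved.
Series B: 4/5 of 2659218 = 2127374.40, rounded up to 2127375; 2,127,375 required, 2,126,652 in favor — not approved.
Series C: 3/5 of 4805927 = 2883556.20, rounded up to 2883557; 2,883,557 required, 2,884,673 in favor — approved.

Not approved — the Series B shares did not give the required vote.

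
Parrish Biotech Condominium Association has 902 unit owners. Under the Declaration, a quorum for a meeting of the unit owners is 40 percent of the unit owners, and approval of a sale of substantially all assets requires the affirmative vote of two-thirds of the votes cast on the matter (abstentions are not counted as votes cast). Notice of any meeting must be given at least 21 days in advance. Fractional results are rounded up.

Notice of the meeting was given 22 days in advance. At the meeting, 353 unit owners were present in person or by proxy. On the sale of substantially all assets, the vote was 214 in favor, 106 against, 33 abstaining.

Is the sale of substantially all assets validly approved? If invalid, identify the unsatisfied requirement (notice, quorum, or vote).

Notice: 22 days given; 21 required. Satisfied.
Quorum: 40% of 902 = 360.80, rounded up to 361; 353 present. Not satisfied.
Vote: requires two-thirds of the votes cast (353 − 33 abstaining = 320); 2/3 of 320 = 213.33, rounded up to 214, so 214 needed; 214 in favor. Satisfied.

Invalid — quorum requirement not satisfied.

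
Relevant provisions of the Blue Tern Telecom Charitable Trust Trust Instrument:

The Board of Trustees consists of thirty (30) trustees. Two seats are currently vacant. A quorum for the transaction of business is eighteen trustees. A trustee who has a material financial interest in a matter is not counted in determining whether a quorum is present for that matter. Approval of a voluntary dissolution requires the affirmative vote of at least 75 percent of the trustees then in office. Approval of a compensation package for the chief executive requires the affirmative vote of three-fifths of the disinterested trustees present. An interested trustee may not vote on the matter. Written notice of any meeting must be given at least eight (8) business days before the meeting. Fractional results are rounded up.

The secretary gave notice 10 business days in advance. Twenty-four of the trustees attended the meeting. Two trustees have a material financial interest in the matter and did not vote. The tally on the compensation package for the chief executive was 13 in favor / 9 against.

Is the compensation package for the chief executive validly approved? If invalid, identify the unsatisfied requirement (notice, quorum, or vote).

Notice: 10 business days given; 8 required (10 ≥ 8). Satisfied.
Quorum: 24 present, but the 2 interested trustees do not count, leaving 22. Quorum is 18. Satisfied.
Vote: the compensation package for the chief executive requires three-fifths of the disinterested trustees present (24 − 2 = 22). 3/5 of 22 = 13.20, rounded up to 14, so 14 affirmative votes are needed; 13 voted in favor. Not satisfied.

Invalid — vote requirement not satisfied.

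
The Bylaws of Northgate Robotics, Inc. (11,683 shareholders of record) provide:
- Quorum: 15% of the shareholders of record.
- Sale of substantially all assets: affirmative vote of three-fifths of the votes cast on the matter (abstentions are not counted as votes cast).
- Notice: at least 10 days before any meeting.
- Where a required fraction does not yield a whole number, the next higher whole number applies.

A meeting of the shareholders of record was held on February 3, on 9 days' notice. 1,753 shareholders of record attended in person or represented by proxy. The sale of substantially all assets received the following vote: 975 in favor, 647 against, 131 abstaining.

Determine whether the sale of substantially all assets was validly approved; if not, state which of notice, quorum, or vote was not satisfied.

Invalid — notice requirement not satisfied.

Notice: 9 days given; 10 required. Not satisfied.
Quorum: 15% of 11,683 = 1,752.45, rounded up to 1,753; 1,753 present. Satisfied.
Vote: requires three-fifths of the votes cast (1,753 − 131 abstaining = 1,622); 3/5 of 1622 = 973.20, rounded up to 974, so 974 needed; 975 in favor. Satisfied.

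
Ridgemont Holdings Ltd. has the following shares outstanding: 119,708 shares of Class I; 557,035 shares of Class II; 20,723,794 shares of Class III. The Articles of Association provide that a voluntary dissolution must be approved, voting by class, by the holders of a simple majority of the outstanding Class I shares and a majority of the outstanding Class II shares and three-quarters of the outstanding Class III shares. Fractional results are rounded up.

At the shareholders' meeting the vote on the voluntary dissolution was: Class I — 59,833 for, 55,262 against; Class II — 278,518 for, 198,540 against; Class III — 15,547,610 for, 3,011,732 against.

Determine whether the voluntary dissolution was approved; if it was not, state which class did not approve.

Class I: a majority of 119708 is 59855; 59,855 required, 59,833 in favor — not approved.
Class II: a majority of 557035 is 278518; 278,518 required, 278,518 in favor — approved.
Class III: 3/4 of 20723794 = 15542845.50, rounded up to 15542846; 15,542,846 required, 15,547,610 in favor — approved.

Not approved — the Class I shares did not give the required vote.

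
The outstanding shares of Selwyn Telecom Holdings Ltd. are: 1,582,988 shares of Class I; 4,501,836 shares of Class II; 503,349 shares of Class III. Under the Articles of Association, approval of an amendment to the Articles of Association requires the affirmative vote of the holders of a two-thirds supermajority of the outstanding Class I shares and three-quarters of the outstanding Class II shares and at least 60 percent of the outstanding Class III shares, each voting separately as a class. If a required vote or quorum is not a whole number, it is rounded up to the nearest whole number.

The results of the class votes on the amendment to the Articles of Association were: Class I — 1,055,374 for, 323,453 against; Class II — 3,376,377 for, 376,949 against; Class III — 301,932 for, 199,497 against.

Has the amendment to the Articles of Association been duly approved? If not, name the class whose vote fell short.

Class I: 2/3 of 1582988 = 1055325.33, rounded up to 1055326; 1,055,326 required, 1,055,374 in favor — approved.
Class II: 3/4 of 4501836 = 3376377; 3,376,377 required, 3,376,377 in favor — approved.
Class III: 3/5 of 503349 = 302009.40, rounded up to 302010; 302,010 required, 301,932 in favor — not approved.

Not approved — the Class III shares did not give the required vote.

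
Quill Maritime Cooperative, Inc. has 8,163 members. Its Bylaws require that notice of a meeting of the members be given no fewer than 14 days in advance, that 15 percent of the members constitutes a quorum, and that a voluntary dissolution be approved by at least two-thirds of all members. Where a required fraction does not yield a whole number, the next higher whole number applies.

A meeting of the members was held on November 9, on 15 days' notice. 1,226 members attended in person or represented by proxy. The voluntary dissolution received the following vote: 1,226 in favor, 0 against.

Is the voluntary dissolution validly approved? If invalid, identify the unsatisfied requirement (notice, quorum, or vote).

Invalid — vote requirement not satisfied.

Notice: 15 days given; 14 required. Satisfied.
Quorum: 15% of 8,163 = 1,224.45, rounded up to 1,225; 1,226 present. Satisfied.
Vote: requires two-thirds of all members (8,163); 2/3 of 8163 = 5442, so 5,442 needed; 1,226 in favor. Not satisfied.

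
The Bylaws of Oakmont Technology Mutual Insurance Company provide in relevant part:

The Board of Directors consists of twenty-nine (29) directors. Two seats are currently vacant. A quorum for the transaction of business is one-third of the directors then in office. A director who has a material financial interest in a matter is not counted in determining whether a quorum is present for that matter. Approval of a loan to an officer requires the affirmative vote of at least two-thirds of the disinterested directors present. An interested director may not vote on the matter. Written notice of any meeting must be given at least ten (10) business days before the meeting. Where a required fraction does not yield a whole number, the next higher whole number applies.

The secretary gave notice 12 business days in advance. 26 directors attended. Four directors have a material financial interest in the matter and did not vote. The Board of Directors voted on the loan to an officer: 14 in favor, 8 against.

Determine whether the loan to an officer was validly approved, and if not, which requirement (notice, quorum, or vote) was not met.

Invalid — vote requirement not satisfied.

Notice: 12 business days given; 10 required (12 ≥ 10). Satisfied.
Quorum: 26 present, but the 4 interested directors do not count, leaving 22. Quorum is 9. Satisfied.
Vote: the loan to an officer requires two-thirds of the disinterested directors present (26 − 4 = 22). 2/3 of 22 = 14.67, rounded up to 15, so 15 affirmative votes are needed; 14 voted in favor. Not satisfied.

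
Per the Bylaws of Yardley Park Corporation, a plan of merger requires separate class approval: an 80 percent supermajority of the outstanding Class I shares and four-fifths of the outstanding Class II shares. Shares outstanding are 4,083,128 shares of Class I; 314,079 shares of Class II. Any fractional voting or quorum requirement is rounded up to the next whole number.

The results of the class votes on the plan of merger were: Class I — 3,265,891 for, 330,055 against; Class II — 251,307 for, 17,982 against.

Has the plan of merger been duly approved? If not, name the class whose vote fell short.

Not approved — the Class I shares did not give the required vote.

Class I: 4/5 of 4083128 = 3266502.40, rounded up to 3266503; 3,266,503 required, 3,265,891 in favor — not approved.
Class II: 4/5 of 314079 = 251263.20, rounded up to 251264; 251,264 required, 251,307 in favor — approved.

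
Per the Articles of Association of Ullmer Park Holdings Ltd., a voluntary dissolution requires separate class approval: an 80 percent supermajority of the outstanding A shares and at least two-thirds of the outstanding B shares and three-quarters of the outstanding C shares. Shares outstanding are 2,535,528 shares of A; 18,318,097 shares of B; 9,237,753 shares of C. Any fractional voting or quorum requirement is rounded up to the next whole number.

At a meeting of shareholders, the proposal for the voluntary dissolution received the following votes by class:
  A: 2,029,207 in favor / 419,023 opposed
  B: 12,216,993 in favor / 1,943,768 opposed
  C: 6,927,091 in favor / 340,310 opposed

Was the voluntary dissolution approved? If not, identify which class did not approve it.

A: 4/5 of 2535528 = 2028422.40, rounded up to 2028423; 2,028,423 required, 2,029,207 in favor — approved.
B: 2/3 of 18318097 = 12212064.67, rounded up to 12212065; 12,212,065 required, 12,216,993 in favor — approved.
C: 3/4 of 9237753 = 6928314.75, rounded up to 6928315; 6,928,315 required, 6,927,091 in favor — not approved.

Not approved — the C shares did not give the required vote.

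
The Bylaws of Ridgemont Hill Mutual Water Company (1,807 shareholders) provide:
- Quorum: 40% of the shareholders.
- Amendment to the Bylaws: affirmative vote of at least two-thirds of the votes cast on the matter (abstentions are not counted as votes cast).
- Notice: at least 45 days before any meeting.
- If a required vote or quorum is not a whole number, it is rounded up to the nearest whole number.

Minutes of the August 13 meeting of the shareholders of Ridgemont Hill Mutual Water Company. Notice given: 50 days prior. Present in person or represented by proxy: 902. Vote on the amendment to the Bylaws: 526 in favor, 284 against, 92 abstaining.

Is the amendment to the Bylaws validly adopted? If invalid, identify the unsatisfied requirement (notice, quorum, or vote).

Invalid — vote requirement not satisfied.

Notice: 50 days given; 45 required. Satisfied.
Quorum: 40% of 1,807 = 722.80, rounded up to 723; 902 present. Satisfied.
Vote: requires two-thirds of the votes cast (902 − 92 abstaining = 810); 2/3 of 810 = 540, so 540 needed; 526 in favor. Not satisfied.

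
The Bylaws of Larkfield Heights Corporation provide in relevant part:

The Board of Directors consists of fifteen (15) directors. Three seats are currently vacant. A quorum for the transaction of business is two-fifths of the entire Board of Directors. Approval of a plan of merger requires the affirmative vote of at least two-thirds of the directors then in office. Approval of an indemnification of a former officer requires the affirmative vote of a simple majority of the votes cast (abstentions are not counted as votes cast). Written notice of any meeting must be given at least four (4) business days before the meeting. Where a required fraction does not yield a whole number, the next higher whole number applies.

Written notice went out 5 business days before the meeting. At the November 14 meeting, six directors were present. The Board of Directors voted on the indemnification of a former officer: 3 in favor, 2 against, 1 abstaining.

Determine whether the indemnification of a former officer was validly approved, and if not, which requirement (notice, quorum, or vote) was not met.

Valid — all requirements satisfied.

Notice: 5 business days given; 4 required (5 ≥ 4). Satisfied.
Quorum: 6 present; quorum is 6. Satisfied.
Vote: the indemnification of a former officer requires a majority of the votes cast (6 present − 1 abstaining = 5). A majority of 5 is 3, so 3 affirmative votes are needed; 3 voted in favor. Satisfied.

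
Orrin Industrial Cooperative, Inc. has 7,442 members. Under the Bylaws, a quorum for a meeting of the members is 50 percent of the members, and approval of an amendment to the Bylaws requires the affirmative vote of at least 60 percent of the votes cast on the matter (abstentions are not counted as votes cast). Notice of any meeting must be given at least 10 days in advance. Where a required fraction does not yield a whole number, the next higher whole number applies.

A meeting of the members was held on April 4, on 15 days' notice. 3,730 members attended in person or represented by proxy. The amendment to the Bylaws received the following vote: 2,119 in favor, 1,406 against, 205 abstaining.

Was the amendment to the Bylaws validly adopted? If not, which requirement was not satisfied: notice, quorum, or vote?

Valid — all requirements satisfied.

Notice: 15 days given; 10 required. Satisfied.
Quorum: 50% of 7,442 = 3,721; 3,730 present. Satisfied.
Vote: requires three-fifths of the votes cast (3,730 − 205 abstaining = 3,525); 3/5 of 3525 = 2115, so 2,115 needed; 2,119 in favor. Satisfied.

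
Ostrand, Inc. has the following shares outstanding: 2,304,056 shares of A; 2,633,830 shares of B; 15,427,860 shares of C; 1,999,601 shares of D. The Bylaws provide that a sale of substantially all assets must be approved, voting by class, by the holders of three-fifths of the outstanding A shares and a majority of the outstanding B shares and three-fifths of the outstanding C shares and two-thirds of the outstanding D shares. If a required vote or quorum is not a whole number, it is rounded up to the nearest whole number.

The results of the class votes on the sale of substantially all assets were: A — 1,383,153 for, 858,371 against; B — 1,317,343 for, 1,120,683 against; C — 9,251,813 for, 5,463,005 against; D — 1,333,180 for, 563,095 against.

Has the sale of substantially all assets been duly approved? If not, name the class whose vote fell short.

A: 3/5 of 2304056 = 1382433.60, rounded up to 1382434; 1,382,434 required, 1,383,153 in favor — approved.
B: a majority of 2633830 is 1316916; 1,316,916 required, 1,317,343 in favor — approved.
C: 3/5 of 15427860 = 9256716; 9,256,716 required, 9,251,813 in favor — not approved.
D: 2/3 of 1999601 = 1333067.33, rounded up to 1333068; 1,333,068 required, 1,333,180 in favor — approved.

Not approved — the C shares did not give the required vote.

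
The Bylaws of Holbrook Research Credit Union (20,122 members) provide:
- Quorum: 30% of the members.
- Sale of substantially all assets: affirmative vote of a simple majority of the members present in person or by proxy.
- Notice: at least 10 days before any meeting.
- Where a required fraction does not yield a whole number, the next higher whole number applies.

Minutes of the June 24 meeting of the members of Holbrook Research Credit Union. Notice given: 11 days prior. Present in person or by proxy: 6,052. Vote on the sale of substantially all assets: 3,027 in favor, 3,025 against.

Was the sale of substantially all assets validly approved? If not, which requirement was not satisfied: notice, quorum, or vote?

Valid — all requirements satisfied.

Notice: 11 days given; 10 required. Satisfied.
Quorum: 30% of 20,122 = 6,036.60, rounded up to 6,037; 6,052 present. Satisfied.
Vote: requires a majority of those present (6,052); a majority of 6052 is 3027, so 3,027 needed; 3,027 in favor. Satisfied.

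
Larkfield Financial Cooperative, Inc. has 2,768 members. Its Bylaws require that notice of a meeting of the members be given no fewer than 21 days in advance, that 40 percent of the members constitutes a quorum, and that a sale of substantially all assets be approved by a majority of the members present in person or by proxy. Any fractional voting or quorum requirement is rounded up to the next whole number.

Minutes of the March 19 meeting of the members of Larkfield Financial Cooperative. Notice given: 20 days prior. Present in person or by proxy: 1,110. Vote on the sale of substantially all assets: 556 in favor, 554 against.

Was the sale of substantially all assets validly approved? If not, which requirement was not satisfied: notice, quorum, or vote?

Notice: 20 days given; 21 required. Not satisfied.
Quorum: 40% of 2,768 = 1,107.20, rounded up to 1,108; 1,110 present. Satisfied.
Vote: requires a majority of those present (1,110); a majority of 1110 is 556, so 556 needed; 556 in favor. Satisfied.

Invalid — notice requirement not satisfied.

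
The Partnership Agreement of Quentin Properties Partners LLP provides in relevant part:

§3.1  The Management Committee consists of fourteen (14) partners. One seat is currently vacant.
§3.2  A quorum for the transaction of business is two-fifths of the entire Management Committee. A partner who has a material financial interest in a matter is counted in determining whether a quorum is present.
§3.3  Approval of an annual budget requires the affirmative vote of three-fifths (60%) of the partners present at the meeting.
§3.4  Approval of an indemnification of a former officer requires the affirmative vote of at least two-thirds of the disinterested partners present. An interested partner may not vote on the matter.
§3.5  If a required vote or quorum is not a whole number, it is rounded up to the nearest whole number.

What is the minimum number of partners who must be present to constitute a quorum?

2/5 of 14 = 5.60, rounded up to 6.

6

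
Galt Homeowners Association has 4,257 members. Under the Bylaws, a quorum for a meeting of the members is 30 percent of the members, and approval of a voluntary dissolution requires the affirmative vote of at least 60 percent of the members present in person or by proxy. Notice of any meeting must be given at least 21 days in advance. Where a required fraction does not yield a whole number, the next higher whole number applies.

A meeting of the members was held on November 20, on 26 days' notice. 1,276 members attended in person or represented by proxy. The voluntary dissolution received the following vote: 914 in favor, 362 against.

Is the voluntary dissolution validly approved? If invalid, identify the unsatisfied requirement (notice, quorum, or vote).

Notice: 26 days given; 21 required. Satisfied.
Quorum: 30% of 4,257 = 1,277.10, rounded up to 1,278; 1,276 present. Not satisfied.
Vote: requires three-fifths of those present (1,276); 3/5 of 1276 = 765.60, rounded up to 766, so 766 needed; 914 in favor. Satisfied.

Invalid — quorum requirement not satisfied.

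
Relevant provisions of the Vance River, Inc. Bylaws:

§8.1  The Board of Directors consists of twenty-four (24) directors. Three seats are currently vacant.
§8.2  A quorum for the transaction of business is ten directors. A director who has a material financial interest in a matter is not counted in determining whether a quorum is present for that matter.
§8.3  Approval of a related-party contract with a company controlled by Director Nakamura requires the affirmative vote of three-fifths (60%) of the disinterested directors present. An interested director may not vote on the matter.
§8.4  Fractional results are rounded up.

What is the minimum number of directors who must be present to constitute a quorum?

The quorum is fixed at 10.

10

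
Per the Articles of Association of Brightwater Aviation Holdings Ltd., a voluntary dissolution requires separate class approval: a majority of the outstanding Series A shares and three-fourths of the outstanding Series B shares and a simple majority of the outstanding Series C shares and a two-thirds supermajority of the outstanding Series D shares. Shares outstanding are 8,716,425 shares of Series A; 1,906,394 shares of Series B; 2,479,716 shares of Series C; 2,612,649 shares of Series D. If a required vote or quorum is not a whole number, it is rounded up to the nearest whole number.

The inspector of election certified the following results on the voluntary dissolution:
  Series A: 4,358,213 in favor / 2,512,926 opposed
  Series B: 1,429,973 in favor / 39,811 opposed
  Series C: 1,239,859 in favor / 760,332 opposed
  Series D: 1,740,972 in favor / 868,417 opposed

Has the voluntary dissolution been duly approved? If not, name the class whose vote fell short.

Series A: a majority of 8716425 is 4358213; 4,358,213 required, 4,358,213 in favor — approved.
Series B: 3/4 of 1906394 = 1429795.50, rounded up to 1429796; 1,429,796 required, 1,429,973 in favor — approved.
Series C: a majority of 2479716 is 1239859; 1,239,859 required, 1,239,859 in favor — approved.
Series D: 2/3 of 2612649 = 1741766; 1,741,766 required, 1,740,972 in favor — not approved.

Not approved — the Series D shares did not give the required vote.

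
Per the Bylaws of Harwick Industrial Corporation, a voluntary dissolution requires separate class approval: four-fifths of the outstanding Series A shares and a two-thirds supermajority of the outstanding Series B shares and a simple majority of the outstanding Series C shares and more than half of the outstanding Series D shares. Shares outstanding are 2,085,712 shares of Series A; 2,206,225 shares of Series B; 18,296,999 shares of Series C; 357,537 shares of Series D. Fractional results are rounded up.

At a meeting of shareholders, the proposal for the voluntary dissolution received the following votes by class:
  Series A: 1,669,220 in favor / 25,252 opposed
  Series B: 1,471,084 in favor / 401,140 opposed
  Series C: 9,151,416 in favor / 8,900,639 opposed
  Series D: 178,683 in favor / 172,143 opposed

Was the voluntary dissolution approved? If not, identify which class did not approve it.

Not approved — the Series D shares did not give the required vote.

Series A: 4/5 of 2085712 = 1668569.60, rounded up to 1668570; 1,668,570 required, 1,669,220 in favor — approved.
Series B: 2/3 of 2206225 = 1470816.67, rounded up to 1470817; 1,470,817 required, 1,471,084 in favor — approved.
Series C: a majority of 18296999 is 9148500; 9,148,500 required, 9,151,416 in favor — approved.
Series D: a majority of 357537 is 178769; 178,769 required, 178,683 in favor — not approved.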